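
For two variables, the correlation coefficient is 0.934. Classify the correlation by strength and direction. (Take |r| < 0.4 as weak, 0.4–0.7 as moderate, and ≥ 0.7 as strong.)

strong positive

r = 0.934 > 0 so the relationship is positive.
|r| = 0.934, which falls in the strong range.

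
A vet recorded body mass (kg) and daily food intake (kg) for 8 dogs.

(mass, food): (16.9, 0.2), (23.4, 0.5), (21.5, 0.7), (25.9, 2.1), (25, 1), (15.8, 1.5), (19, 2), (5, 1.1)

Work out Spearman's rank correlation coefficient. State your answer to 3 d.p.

0.119

Rank mass: 3, 6, 5, 8, 7, 2, 4, 1
Rank food: 1, 2, 3, 8, 4, 6, 7, 5
d = rank(mass) − rank(food): 2, 4, 2, 0, 3, -4, -3, -4; Σd² = 74
ρ = 1 − 6Σd² / [n(n²−1)] = 1 − 6×74 / (8×63) = 1 − 444/504 ≈ 0.119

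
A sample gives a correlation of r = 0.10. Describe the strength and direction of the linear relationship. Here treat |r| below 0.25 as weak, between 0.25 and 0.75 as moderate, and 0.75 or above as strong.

r = 0.10 > 0 so the relationship is positive.
|r| = 0.10, which falls in the weak range.

weak positive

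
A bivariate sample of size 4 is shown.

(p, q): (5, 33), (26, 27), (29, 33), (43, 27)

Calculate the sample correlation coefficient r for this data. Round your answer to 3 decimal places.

-0.644

n = 4, Σp = 103, Σq = 120, Σp² = 3391, Σq² = 3636, Σpq = 2985
nΣpq − ΣpΣq = 11940 − 12360 = -420
nΣp² − (Σp)² = 13564 − 10609 = 2955; nΣq² − (Σq)² = 14544 − 14400 = 144
r = -420 / √(2955 × 144) = -420 / 652.3189 ≈ -0.644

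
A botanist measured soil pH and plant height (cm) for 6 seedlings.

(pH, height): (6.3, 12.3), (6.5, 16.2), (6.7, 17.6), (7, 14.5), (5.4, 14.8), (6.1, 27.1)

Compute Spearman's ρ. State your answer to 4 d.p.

-0.1429

Rank pH: 3, 4, 5, 6, 1, 2
Rank height: 1, 4, 5, 2, 3, 6
d = rank(pH) − rank(height): 2, 0, 0, 4, -2, -4; Σd² = 40
ρ = 1 − 6Σd² / [n(n²−1)] = 1 − 6×40 / (6×35) = 1 − 240/210 ≈ -0.1429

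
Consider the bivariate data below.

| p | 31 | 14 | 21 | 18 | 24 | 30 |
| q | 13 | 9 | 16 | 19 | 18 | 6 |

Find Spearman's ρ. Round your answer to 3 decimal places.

-0.257

Rank p: 6, 1, 3, 2, 4, 5
Rank q: 3, 2, 4, 6, 5, 1
d = rank(p) − rank(q): 3, -1, -1, -4, -1, 4; Σd² = 44
ρ = 1 − 6Σd² / [n(n²−1)] = 1 − 6×44 / (6×35) = 1 − 264/210 ≈ -0.257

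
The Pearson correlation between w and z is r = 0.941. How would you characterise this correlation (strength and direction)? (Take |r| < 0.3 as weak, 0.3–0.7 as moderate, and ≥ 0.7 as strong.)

r = 0.941 > 0 so the relationship is positive.
|r| = 0.941, which falls in the strong range.

strong positive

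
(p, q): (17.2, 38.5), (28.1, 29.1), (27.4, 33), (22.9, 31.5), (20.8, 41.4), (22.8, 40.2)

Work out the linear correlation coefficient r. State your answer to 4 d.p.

n = 6, Σp = 139.2, Σq = 213.7, Σp² = 3313.1, Σq² = 7740.31, Σpq = 4883.14
nΣpq − ΣpΣq = 29298.84 − 29747.04 = -448.2
nΣp² − (Σp)² = 19878.6 − 19376.64 = 501.96; nΣq² − (Σq)² = 46441.86 − 45667.69 = 774.17
r = -448.2 / √(501.96 × 774.17) = -448.2 / 623.3798 ≈ -0.7190

-0.7190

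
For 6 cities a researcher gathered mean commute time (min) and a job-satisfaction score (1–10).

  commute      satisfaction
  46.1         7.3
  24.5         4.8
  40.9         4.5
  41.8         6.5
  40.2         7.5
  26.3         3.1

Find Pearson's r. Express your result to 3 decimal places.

0.742

n = 6, Σx = 219.8, Σy = 33.7, Σx² = 8453.24, Σy² = 204.69, Σxy = 1292.91
nΣxy − ΣxΣy = 7757.46 − 7407.26 = 350.2
nΣx² − (Σx)² = 50719.44 − 48312.04 = 2407.4; nΣy² − (Σy)² = 1228.14 − 1135.69 = 92.45
r = 350.2 / √(2407.4 × 92.45) = 350.2 / 471.7670 ≈ 0.742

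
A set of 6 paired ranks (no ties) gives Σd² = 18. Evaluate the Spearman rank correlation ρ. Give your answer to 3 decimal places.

ρ = 1 − 6Σd² / [n(n²−1)] = 1 − 6×18 / (6×35)
  = 1 − 108/210 = 1 − 0.5143 ≈ 0.486

0.486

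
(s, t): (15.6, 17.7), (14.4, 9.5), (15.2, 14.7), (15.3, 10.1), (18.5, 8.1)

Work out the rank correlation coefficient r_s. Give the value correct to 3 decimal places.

Rank s: 4, 1, 2, 3, 5
Rank t: 5, 2, 4, 3, 1
d = rank(s) − rank(t): -1, -1, -2, 0, 4; Σd² = 22
ρ = 1 − 6Σd² / [n(n²−1)] = 1 − 6×22 / (5×24) = 1 − 132/120 ≈ -0.100

-0.100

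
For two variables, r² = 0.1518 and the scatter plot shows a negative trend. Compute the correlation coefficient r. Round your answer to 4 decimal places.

|r| = √0.1518 = 0.3896
The association is negative, so r = −0.3896.

-0.3896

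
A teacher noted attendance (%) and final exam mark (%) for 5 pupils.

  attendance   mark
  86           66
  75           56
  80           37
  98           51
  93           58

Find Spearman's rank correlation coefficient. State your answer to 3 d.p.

0.100

Rank attendance: 3, 1, 2, 5, 4
Rank mark: 5, 3, 1, 2, 4
d = rank(attendance) − rank(mark): -2, -2, 1, 3, 0; Σd² = 18
ρ = 1 − 6Σd² / [n(n²−1)] = 1 − 6×18 / (5×24) = 1 − 108/120 ≈ 0.100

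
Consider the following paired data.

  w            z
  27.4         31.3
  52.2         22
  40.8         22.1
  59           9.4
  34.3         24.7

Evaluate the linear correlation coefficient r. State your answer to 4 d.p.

n = 5, Σw = 213.7, Σz = 109.5, Σw² = 9797.73, Σz² = 2650.55, Σwz = 4309.51
nΣwz − ΣwΣz = 21547.55 − 23400.15 = -1852.6
nΣw² − (Σw)² = 48988.65 − 45667.69 = 3320.96; nΣz² − (Σz)² = 13252.75 − 11990.25 = 1262.5
r = -1852.6 / √(3320.96 × 1262.5) = -1852.6 / 2047.6113 ≈ -0.9048

-0.9048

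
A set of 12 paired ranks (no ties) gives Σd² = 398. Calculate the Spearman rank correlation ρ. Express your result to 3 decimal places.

-0.392

ρ = 1 − 6Σd² / [n(n²−1)] = 1 − 6×398 / (12×143)
  = 1 − 2388/1716 = 1 − 1.3916 ≈ -0.392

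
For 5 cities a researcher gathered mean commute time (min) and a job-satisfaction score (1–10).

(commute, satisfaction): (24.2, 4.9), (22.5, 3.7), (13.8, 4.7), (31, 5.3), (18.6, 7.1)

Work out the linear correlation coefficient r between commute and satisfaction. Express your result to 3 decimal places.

n = 5, Σx = 110.1, Σy = 25.7, Σx² = 2589.29, Σy² = 138.29, Σxy = 563.05
nΣxy − ΣxΣy = 2815.25 − 2829.57 = -14.32
nΣx² − (Σx)² = 12946.45 − 12122.01 = 824.44; nΣy² − (Σy)² = 691.45 − 660.49 = 30.96
r = -14.32 / √(824.44 × 30.96) = -14.32 / 159.7644 ≈ -0.090

-0.090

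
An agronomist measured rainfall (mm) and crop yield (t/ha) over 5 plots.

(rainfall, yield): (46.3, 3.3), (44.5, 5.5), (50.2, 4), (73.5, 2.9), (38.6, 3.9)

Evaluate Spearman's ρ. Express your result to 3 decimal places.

Rank rainfall: 3, 2, 4, 5, 1
Rank yield: 2, 5, 4, 1, 3
d = rank(rainfall) − rank(yield): 1, -3, 0, 4, -2; Σd² = 30
ρ = 1 − 6Σd² / [n(n²−1)] = 1 − 6×30 / (5×24) = 1 − 180/120 ≈ -0.500

-0.500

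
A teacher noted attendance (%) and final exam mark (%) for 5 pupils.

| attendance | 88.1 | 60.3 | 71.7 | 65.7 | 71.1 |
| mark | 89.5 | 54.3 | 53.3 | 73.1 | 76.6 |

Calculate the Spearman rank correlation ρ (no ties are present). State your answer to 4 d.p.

Rank attendance: 5, 1, 4, 2, 3
Rank mark: 5, 2, 1, 3, 4
d = rank(attendance) − rank(mark): 0, -1, 3, -1, -1; Σd² = 12
ρ = 1 − 6Σd² / [n(n²−1)] = 1 − 6×12 / (5×24) = 1 − 72/120 ≈ 0.4000

0.4000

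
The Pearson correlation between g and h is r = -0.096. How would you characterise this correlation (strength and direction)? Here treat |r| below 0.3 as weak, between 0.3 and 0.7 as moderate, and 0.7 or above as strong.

r = -0.096 < 0 so the relationship is negative.
|r| = 0.096, which falls in the weak range.

weak negative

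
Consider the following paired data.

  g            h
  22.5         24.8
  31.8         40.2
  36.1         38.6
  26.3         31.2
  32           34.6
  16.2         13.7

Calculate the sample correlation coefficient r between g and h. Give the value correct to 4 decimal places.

n = 6, Σg = 164.9, Σh = 183.1, Σg² = 4798.83, Σh² = 6079.33, Σgh = 5379.52
nΣgh − ΣgΣh = 32277.12 − 30193.19 = 2083.93
nΣg² − (Σg)² = 28792.98 − 27192.01 = 1600.97; nΣh² − (Σh)² = 36475.98 − 33525.61 = 2950.37
r = 2083.93 / √(1600.97 × 2950.37) = 2083.93 / 2173.3508 ≈ 0.9589

0.9589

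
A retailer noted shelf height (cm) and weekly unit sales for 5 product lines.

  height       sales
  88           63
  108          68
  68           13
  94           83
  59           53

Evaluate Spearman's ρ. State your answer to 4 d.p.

Rank height: 3, 5, 2, 4, 1
Rank sales: 3, 4, 1, 5, 2
d = rank(height) − rank(sales): 0, 1, 1, -1, -1; Σd² = 4
ρ = 1 − 6Σd² / [n(n²−1)] = 1 − 6×4 / (5×24) = 1 − 24/120 ≈ 0.8000

0.8000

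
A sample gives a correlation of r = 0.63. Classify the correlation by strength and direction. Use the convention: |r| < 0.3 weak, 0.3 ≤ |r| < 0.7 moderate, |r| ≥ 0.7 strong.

r = 0.63 > 0 so the relationship is positive.
|r| = 0.63, which falls in the moderate range.

moderate positive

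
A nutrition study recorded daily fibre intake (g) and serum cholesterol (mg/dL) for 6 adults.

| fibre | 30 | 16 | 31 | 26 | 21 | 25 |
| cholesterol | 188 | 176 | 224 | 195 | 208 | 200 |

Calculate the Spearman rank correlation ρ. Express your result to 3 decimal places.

0.429

Rank fibre: 5, 1, 6, 4, 2, 3
Rank cholesterol: 2, 1, 6, 3, 5, 4
d = rank(fibre) − rank(cholesterol): 3, 0, 0, 1, -3, -1; Σd² = 20
ρ = 1 − 6Σd² / [n(n²−1)] = 1 − 6×20 / (6×35) = 1 − 120/210 ≈ 0.429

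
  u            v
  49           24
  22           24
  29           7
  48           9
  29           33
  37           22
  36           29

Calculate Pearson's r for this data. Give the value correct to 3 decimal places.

-0.224

n = 7, Σu = 250, Σv = 148, Σu² = 9536, Σv² = 3696, Σuv = 5154
nΣuv − ΣuΣv = 36078 − 37000 = -922
nΣu² − (Σu)² = 66752 − 62500 = 4252; nΣv² − (Σv)² = 25872 − 21904 = 3968
r = -922 / √(4252 × 3968) = -922 / 4107.5462 ≈ -0.224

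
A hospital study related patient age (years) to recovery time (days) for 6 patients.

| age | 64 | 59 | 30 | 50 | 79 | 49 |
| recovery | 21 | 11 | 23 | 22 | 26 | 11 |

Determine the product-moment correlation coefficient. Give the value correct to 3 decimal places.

0.164

n = 6, Σx = 331, Σy = 114, Σx² = 19619, Σy² = 2372, Σxy = 6376
nΣxy − ΣxΣy = 38256 − 37734 = 522
nΣx² − (Σx)² = 117714 − 109561 = 8153; nΣy² − (Σy)² = 14232 − 12996 = 1236
r = 522 / √(8153 × 1236) = 522 / 3174.4461 ≈ 0.164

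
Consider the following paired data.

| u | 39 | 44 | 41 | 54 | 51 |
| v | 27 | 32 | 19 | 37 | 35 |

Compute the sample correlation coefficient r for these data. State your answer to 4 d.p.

0.8214

n = 5, Σu = 229, Σv = 150, Σu² = 10655, Σv² = 4708, Σuv = 7023
nΣuv − ΣuΣv = 35115 − 34350 = 765
nΣu² − (Σu)² = 53275 − 52441 = 834; nΣv² − (Σv)² = 23540 − 22500 = 1040
r = 765 / √(834 × 1040) = 765 / 931.3216 ≈ 0.8214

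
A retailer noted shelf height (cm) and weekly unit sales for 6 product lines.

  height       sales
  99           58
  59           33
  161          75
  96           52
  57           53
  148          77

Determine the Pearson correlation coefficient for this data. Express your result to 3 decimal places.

n = 6, Σx = 620, Σy = 348, Σx² = 73572, Σy² = 21520, Σxy = 39173
nΣxy − ΣxΣy = 235038 − 215760 = 19278
nΣx² − (Σx)² = 441432 − 384400 = 57032; nΣy² − (Σy)² = 129120 − 121104 = 8016
r = 19278 / √(57032 × 8016) = 19278 / 21381.4993 ≈ 0.902

0.902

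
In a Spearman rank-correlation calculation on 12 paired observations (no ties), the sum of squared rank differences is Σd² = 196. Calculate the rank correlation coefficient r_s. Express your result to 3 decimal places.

0.315

ρ = 1 − 6Σd² / [n(n²−1)] = 1 − 6×196 / (12×143)
  = 1 − 1176/1716 = 1 − 0.6853 ≈ 0.315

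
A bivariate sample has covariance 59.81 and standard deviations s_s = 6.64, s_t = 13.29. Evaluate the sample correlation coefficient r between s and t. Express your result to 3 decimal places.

r = Cov(s,t) / (s_s · s_t) = 59.81 / (6.64 × 13.29)
  = 59.81 / 88.2456 ≈ 0.678

0.678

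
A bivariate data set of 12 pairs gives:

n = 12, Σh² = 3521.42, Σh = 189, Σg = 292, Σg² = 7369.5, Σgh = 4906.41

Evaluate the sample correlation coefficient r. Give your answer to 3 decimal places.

r = (nΣgh − ΣgΣh) / √[(nΣg² − (Σg)²)(nΣh² − (Σh)²)]
Numerator: 12×4906.41 − 292×189 = 3688.92
Denominator: √[(88434 − 85264)(42257.04 − 35721)] = √[3170 × 6536.04] = 4551.8399
r = 3688.92 / 4551.8399 ≈ 0.810

0.810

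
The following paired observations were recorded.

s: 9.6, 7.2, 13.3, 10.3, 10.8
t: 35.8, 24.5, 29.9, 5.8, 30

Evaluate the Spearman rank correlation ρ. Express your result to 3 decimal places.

Rank s: 2, 1, 5, 3, 4
Rank t: 5, 2, 3, 1, 4
d = rank(s) − rank(t): -3, -1, 2, 2, 0; Σd² = 18
ρ = 1 − 6Σd² / [n(n²−1)] = 1 − 6×18 / (5×24) = 1 − 108/120 ≈ 0.100

0.100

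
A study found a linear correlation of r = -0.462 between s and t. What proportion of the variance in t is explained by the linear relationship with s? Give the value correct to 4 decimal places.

r² = (-0.462)² = 0.2134

0.2134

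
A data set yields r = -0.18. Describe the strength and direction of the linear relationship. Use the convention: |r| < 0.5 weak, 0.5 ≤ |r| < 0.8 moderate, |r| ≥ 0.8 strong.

r = -0.18 < 0 so the relationship is negative.
|r| = 0.18, which falls in the weak range.

weak negative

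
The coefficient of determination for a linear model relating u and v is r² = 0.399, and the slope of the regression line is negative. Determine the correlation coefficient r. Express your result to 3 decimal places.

|r| = √0.399 = 0.632
The association is negative, so r = −0.632.

-0.632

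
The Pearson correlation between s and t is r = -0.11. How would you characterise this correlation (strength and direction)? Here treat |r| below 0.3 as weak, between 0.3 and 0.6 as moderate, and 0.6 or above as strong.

r = -0.11 < 0 so the relationship is negative.
|r| = 0.11, which falls in the weak range.

weak negative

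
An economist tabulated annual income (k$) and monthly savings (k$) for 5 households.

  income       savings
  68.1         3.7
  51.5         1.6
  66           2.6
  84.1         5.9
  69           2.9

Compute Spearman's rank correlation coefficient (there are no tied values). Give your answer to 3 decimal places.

Rank income: 3, 1, 2, 5, 4
Rank savings: 4, 1, 2, 5, 3
d = rank(income) − rank(savings): -1, 0, 0, 0, 1; Σd² = 2
ρ = 1 − 6Σd² / [n(n²−1)] = 1 − 6×2 / (5×24) = 1 − 12/120 ≈ 0.900

0.900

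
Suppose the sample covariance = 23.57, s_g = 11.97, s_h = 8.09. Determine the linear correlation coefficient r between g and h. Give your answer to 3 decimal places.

0.243

r = Cov(g,h) / (s_g · s_h) = 23.57 / (11.97 × 8.09)
  = 23.57 / 96.8373 ≈ 0.243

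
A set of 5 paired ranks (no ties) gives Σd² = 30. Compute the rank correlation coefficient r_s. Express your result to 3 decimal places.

ρ = 1 − 6Σd² / [n(n²−1)] = 1 − 6×30 / (5×24)
  = 1 − 180/120 = 1 − 1.5000 ≈ -0.500

-0.500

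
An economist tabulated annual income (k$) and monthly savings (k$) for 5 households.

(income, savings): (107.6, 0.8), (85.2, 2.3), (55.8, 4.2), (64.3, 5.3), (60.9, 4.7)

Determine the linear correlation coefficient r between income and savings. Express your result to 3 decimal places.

-0.936

n = 5, Σx = 373.8, Σy = 17.3, Σx² = 29793.74, Σy² = 73.75, Σxy = 1143.42
nΣxy − ΣxΣy = 5717.1 − 6466.74 = -749.64
nΣx² − (Σx)² = 148968.7 − 139726.44 = 9242.26; nΣy² − (Σy)² = 368.75 − 299.29 = 69.46
r = -749.64 / √(9242.26 × 69.46) = -749.64 / 801.2287 ≈ -0.936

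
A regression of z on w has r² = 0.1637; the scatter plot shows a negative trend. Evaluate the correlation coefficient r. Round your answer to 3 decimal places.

-0.405

|r| = √0.1637 = 0.405
The association is negative, so r = −0.405.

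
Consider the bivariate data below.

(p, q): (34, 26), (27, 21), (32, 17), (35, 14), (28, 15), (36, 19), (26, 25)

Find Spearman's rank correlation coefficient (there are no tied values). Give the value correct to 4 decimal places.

Rank p: 5, 2, 4, 6, 3, 7, 1
Rank q: 7, 5, 3, 1, 2, 4, 6
d = rank(p) − rank(q): -2, -3, 1, 5, 1, 3, -5; Σd² = 74
ρ = 1 − 6Σd² / [n(n²−1)] = 1 − 6×74 / (7×48) = 1 − 444/336 ≈ -0.3214

-0.3214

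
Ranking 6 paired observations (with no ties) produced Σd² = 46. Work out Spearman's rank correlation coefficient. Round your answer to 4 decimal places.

-0.3143

ρ = 1 − 6Σd² / [n(n²−1)] = 1 − 6×46 / (6×35)
  = 1 − 276/210 = 1 − 1.31429 ≈ -0.3143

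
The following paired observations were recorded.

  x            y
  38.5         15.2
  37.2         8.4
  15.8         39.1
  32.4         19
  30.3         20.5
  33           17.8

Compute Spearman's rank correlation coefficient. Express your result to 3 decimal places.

-0.943

Rank x: 6, 5, 1, 3, 2, 4
Rank y: 2, 1, 6, 4, 5, 3
d = rank(x) − rank(y): 4, 4, -5, -1, -3, 1; Σd² = 68
ρ = 1 − 6Σd² / [n(n²−1)] = 1 − 6×68 / (6×35) = 1 − 408/210 ≈ -0.943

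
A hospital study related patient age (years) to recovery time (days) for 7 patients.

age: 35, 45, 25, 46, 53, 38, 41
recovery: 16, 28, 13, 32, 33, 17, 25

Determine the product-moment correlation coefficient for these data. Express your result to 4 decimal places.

0.9320

n = 7, Σx = 283, Σy = 164, Σx² = 11925, Σy² = 4236, Σxy = 7037
nΣxy − ΣxΣy = 49259 − 46412 = 2847
nΣx² − (Σx)² = 83475 − 80089 = 3386; nΣy² − (Σy)² = 29652 − 26896 = 2756
r = 2847 / √(3386 × 2756) = 2847 / 3054.8021 ≈ 0.9320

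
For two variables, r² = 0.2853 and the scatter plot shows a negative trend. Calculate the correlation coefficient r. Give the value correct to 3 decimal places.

|r| = √0.2853 = 0.534
The association is negative, so r = −0.534.

-0.534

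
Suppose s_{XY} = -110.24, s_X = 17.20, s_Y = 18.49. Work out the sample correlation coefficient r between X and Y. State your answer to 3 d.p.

r = Cov(X,Y) / (s_X · s_Y) = -110.24 / (17.20 × 18.49)
  = -110.24 / 318.0280 ≈ -0.347

-0.347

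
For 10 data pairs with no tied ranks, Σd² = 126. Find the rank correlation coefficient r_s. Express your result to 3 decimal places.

0.236

ρ = 1 − 6Σd² / [n(n²−1)] = 1 − 6×126 / (10×99)
  = 1 − 756/990 = 1 − 0.7636 ≈ 0.236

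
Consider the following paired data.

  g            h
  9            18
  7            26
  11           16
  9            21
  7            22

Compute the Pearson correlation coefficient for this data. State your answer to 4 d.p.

n = 5, Σg = 43, Σh = 103, Σg² = 381, Σh² = 2181, Σgh = 863
nΣgh − ΣgΣh = 4315 − 4429 = -114
nΣg² − (Σg)² = 1905 − 1849 = 56; nΣh² − (Σh)² = 10905 − 10609 = 296
r = -114 / √(56 × 296) = -114 / 128.7478 ≈ -0.8855

-0.8855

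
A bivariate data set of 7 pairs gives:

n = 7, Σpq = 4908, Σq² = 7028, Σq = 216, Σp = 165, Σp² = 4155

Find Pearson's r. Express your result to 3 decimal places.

r = (nΣpq − ΣpΣq) / √[(nΣp² − (Σp)²)(nΣq² − (Σq)²)]
Numerator: 7×4908 − 165×216 = -1284
Denominator: √[(29085 − 27225)(49196 − 46656)] = √[1860 × 2540] = 2173.5685
r = -1284 / 2173.5685 ≈ -0.591

-0.591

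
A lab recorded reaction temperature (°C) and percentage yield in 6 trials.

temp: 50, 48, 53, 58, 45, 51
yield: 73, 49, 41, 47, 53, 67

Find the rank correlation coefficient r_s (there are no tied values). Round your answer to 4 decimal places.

Rank temp: 3, 2, 5, 6, 1, 4
Rank yield: 6, 3, 1, 2, 4, 5
d = rank(temp) − rank(yield): -3, -1, 4, 4, -3, -1; Σd² = 52
ρ = 1 − 6Σd² / [n(n²−1)] = 1 − 6×52 / (6×35) = 1 − 312/210 ≈ -0.4857

-0.4857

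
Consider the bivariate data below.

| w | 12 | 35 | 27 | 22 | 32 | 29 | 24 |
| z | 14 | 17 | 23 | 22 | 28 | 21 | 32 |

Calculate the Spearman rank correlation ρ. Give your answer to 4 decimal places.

0.1071

Rank w: 1, 7, 4, 2, 6, 5, 3
Rank z: 1, 2, 5, 4, 6, 3, 7
d = rank(w) − rank(z): 0, 5, -1, -2, 0, 2, -4; Σd² = 50
ρ = 1 − 6Σd² / [n(n²−1)] = 1 − 6×50 / (7×48) = 1 − 300/336 ≈ 0.1071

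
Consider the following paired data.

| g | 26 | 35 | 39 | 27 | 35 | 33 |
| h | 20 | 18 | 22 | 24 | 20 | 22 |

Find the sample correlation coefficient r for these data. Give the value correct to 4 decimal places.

n = 6, Σg = 195, Σh = 126, Σg² = 6465, Σh² = 2668, Σgh = 4082
nΣgh − ΣgΣh = 24492 − 24570 = -78
nΣg² − (Σg)² = 38790 − 38025 = 765; nΣh² − (Σh)² = 16008 − 15876 = 132
r = -78 / √(765 × 132) = -78 / 317.7735 ≈ -0.2455

-0.2455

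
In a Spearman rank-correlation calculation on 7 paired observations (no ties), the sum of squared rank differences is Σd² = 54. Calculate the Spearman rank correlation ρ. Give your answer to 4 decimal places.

ρ = 1 − 6Σd² / [n(n²−1)] = 1 − 6×54 / (7×48)
  = 1 − 324/336 = 1 − 0.96429 ≈ 0.0357

0.0357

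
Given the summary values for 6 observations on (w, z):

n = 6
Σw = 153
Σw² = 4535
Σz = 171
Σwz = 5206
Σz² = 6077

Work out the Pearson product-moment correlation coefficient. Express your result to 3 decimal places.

0.968

r = (nΣwz − ΣwΣz) / √[(nΣw² − (Σw)²)(nΣz² − (Σz)²)]
Numerator: 6×5206 − 153×171 = 5073
Denominator: √[(27210 − 23409)(36462 − 29241)] = √[3801 × 7221] = 5238.9905
r = 5073 / 5238.9905 ≈ 0.968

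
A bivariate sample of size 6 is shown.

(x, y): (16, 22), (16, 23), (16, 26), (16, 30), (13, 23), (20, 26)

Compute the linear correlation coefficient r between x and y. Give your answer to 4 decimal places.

n = 6, Σx = 97, Σy = 150, Σx² = 1593, Σy² = 3794, Σxy = 2435
nΣxy − ΣxΣy = 14610 − 14550 = 60
nΣx² − (Σx)² = 9558 − 9409 = 149; nΣy² − (Σy)² = 22764 − 22500 = 264
r = 60 / √(149 × 264) = 60 / 198.3331 ≈ 0.3025

0.3025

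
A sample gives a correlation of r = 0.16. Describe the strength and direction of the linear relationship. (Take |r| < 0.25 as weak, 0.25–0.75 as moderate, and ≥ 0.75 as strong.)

weak positive

r = 0.16 > 0 so the relationship is positive.
|r| = 0.16, which falls in the weak range.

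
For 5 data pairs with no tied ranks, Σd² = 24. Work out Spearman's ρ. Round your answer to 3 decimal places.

-0.200

ρ = 1 − 6Σd² / [n(n²−1)] = 1 − 6×24 / (5×24)
  = 1 − 144/120 = 1 − 1.2000 ≈ -0.200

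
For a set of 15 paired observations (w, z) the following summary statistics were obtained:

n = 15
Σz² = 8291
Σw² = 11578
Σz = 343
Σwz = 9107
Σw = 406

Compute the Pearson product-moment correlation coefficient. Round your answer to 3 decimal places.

r = (nΣwz − ΣwΣz) / √[(nΣw² − (Σw)²)(nΣz² − (Σz)²)]
Numerator: 15×9107 − 406×343 = -2653
Denominator: √[(173670 − 164836)(124365 − 117649)] = √[8834 × 6716] = 7702.5414
r = -2653 / 7702.5414 ≈ -0.344

-0.344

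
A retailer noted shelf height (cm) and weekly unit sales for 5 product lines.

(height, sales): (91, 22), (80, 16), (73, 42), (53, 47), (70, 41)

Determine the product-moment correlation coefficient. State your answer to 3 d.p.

n = 5, Σx = 367, Σy = 168, Σx² = 27719, Σy² = 6394, Σxy = 11709
nΣxy − ΣxΣy = 58545 − 61656 = -3111
nΣx² − (Σx)² = 138595 − 134689 = 3906; nΣy² − (Σy)² = 31970 − 28224 = 3746
r = -3111 / √(3906 × 3746) = -3111 / 3825.1635 ≈ -0.813

-0.813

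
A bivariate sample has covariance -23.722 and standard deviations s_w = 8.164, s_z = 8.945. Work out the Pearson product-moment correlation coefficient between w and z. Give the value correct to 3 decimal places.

r = Cov(w,z) / (s_w · s_z) = -23.722 / (8.164 × 8.945)
  = -23.722 / 73.0270 ≈ -0.325

-0.325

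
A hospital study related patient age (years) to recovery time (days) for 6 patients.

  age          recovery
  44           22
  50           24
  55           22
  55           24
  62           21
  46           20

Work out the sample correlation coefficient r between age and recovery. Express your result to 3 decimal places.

n = 6, Σx = 312, Σy = 133, Σx² = 16446, Σy² = 2961, Σxy = 6920
nΣxy − ΣxΣy = 41520 − 41496 = 24
nΣx² − (Σx)² = 98676 − 97344 = 1332; nΣy² − (Σy)² = 17766 − 17689 = 77
r = 24 / √(1332 × 77) = 24 / 320.2561 ≈ 0.075

0.075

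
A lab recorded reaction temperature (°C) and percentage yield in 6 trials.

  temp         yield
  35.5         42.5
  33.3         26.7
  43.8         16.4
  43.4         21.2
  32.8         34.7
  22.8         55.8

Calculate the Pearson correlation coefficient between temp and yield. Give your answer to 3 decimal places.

-0.897

n = 6, Σx = 211.6, Σy = 197.3, Σx² = 7766.82, Σy² = 7555.27, Σxy = 6446.66
nΣxy − ΣxΣy = 38679.96 − 41748.68 = -3068.72
nΣx² − (Σx)² = 46600.92 − 44774.56 = 1826.36; nΣy² − (Σy)² = 45331.62 − 38927.29 = 6404.33
r = -3068.72 / √(1826.36 × 6404.33) = -3068.72 / 3420.0310 ≈ -0.897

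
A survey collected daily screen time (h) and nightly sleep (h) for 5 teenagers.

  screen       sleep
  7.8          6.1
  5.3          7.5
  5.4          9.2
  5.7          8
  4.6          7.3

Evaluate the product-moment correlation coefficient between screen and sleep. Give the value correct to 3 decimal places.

-0.600

n = 5, Σx = 28.8, Σy = 38.1, Σx² = 171.74, Σy² = 295.39, Σxy = 216.19
nΣxy − ΣxΣy = 1080.95 − 1097.28 = -16.33
nΣx² − (Σx)² = 858.7 − 829.44 = 29.26; nΣy² − (Σy)² = 1476.95 − 1451.61 = 25.34
r = -16.33 / √(29.26 × 25.34) = -16.33 / 27.2296 ≈ -0.600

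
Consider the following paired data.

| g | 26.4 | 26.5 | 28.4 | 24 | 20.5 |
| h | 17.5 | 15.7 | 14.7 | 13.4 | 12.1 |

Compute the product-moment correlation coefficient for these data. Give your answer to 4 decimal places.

n = 5, Σg = 125.8, Σh = 73.4, Σg² = 3202.02, Σh² = 1094.8, Σgh = 1865.18
nΣgh − ΣgΣh = 9325.9 − 9233.72 = 92.18
nΣg² − (Σg)² = 16010.1 − 15825.64 = 184.46; nΣh² − (Σh)² = 5474 − 5387.56 = 86.44
r = 92.18 / √(184.46 × 86.44) = 92.18 / 126.2724 ≈ 0.7300

0.7300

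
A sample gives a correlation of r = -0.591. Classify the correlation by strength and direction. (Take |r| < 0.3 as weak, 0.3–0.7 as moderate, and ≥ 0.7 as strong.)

moderate negative

r = -0.591 < 0 so the relationship is negative.
|r| = 0.591, which falls in the moderate range.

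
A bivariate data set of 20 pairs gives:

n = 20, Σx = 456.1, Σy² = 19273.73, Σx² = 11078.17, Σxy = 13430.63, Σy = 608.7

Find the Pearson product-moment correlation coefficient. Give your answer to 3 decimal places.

-0.634

r = (nΣxy − ΣxΣy) / √[(nΣx² − (Σx)²)(nΣy² − (Σy)²)]
Numerator: 20×13430.63 − 456.1×608.7 = -9015.47
Denominator: √[(221563.4 − 208027.21)(385474.6 − 370515.69)] = √[13536.19 × 14958.91] = 14229.7803
r = -9015.47 / 14229.7803 ≈ -0.634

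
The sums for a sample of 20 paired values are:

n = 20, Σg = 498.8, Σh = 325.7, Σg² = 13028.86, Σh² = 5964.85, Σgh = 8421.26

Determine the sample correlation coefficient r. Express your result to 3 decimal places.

0.478

r = (nΣgh − ΣgΣh) / √[(nΣg² − (Σg)²)(nΣh² − (Σh)²)]
Numerator: 20×8421.26 − 498.8×325.7 = 5966.04
Denominator: √[(260577.2 − 248801.44)(119297 − 106080.49)] = √[11775.76 × 13216.51] = 12475.3537
r = 5966.04 / 12475.3537 ≈ 0.478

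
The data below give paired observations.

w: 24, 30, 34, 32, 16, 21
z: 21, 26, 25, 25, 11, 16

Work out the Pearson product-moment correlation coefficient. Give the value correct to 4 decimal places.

n = 6, Σw = 157, Σz = 124, Σw² = 4353, Σz² = 2744, Σwz = 3446
nΣwz − ΣwΣz = 20676 − 19468 = 1208
nΣw² − (Σw)² = 26118 − 24649 = 1469; nΣz² − (Σz)² = 16464 − 15376 = 1088
r = 1208 / √(1469 × 1088) = 1208 / 1264.2278 ≈ 0.9555

0.9555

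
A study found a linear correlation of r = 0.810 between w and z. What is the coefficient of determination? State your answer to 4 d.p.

r² = (0.810)² = 0.6561

0.6561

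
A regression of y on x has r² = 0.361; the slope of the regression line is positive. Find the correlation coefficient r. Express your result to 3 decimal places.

|r| = √0.361 = 0.601
The association is positive, so r = 0.601.

0.601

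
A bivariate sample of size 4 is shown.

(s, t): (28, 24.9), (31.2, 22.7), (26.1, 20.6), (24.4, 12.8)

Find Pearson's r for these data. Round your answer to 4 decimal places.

0.7380

n = 4, Σs = 109.7, Σt = 81, Σs² = 3034.01, Σt² = 1723.5, Σst = 2255.42
nΣst − ΣsΣt = 9021.68 − 8885.7 = 135.98
nΣs² − (Σs)² = 12136.04 − 12034.09 = 101.95; nΣt² − (Σt)² = 6894 − 6561 = 333
r = 135.98 / √(101.95 × 333) = 135.98 / 184.2535 ≈ 0.7380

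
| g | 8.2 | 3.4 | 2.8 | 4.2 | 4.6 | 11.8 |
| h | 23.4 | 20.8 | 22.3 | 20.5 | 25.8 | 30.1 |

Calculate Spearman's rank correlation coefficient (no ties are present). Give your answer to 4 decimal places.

Rank g: 5, 2, 1, 3, 4, 6
Rank h: 4, 2, 3, 1, 5, 6
d = rank(g) − rank(h): 1, 0, -2, 2, -1, 0; Σd² = 10
ρ = 1 − 6Σd² / [n(n²−1)] = 1 − 6×10 / (6×35) = 1 − 60/210 ≈ 0.7143

0.7143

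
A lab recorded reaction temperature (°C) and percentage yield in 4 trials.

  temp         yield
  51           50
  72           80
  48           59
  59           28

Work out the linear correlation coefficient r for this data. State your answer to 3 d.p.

n = 4, Σx = 230, Σy = 217, Σx² = 13570, Σy² = 13165, Σxy = 12794
nΣxy − ΣxΣy = 51176 − 49910 = 1266
nΣx² − (Σx)² = 54280 − 52900 = 1380; nΣy² − (Σy)² = 52660 − 47089 = 5571
r = 1266 / √(1380 × 5571) = 1266 / 2772.7207 ≈ 0.457

0.457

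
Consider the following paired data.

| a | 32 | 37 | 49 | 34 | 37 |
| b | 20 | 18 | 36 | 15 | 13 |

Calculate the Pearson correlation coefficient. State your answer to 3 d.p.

n = 5, Σa = 189, Σb = 102, Σa² = 7319, Σb² = 2414, Σab = 4061
nΣab − ΣaΣb = 20305 − 19278 = 1027
nΣa² − (Σa)² = 36595 − 35721 = 874; nΣb² − (Σb)² = 12070 − 10404 = 1666
r = 1027 / √(874 × 1666) = 1027 / 1206.6831 ≈ 0.851

0.851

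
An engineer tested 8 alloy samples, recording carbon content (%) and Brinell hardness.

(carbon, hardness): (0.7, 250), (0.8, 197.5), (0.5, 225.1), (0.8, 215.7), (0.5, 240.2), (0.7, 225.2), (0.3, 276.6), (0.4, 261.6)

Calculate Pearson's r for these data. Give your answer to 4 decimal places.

n = 8, Σx = 4.7, Σy = 1891.9, Σx² = 3.01, Σy² = 452055.95, Σxy = 1083.47
nΣxy − ΣxΣy = 8667.76 − 8891.93 = -224.17
nΣx² − (Σx)² = 24.08 − 22.09 = 1.99; nΣy² − (Σy)² = 3616447.6 − 3579285.61 = 37161.99
r = -224.17 / √(1.99 × 37161.99) = -224.17 / 271.9418 ≈ -0.8243

-0.8243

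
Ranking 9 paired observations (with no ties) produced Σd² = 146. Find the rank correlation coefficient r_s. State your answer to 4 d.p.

ρ = 1 − 6Σd² / [n(n²−1)] = 1 − 6×146 / (9×80)
  = 1 − 876/720 = 1 − 1.21667 ≈ -0.2167

-0.2167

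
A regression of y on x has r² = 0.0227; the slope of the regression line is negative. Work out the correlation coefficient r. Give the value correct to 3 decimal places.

-0.151

|r| = √0.0227 = 0.151
The association is negative, so r = −0.151.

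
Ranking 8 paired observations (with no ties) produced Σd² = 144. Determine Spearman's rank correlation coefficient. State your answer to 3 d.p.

ρ = 1 − 6Σd² / [n(n²−1)] = 1 − 6×144 / (8×63)
  = 1 − 864/504 = 1 − 1.7143 ≈ -0.714

-0.714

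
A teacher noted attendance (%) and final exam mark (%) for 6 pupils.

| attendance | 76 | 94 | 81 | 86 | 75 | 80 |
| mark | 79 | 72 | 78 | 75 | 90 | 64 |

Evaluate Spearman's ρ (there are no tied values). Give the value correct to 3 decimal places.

Rank attendance: 2, 6, 4, 5, 1, 3
Rank mark: 5, 2, 4, 3, 6, 1
d = rank(attendance) − rank(mark): -3, 4, 0, 2, -5, 2; Σd² = 58
ρ = 1 − 6Σd² / [n(n²−1)] = 1 − 6×58 / (6×35) = 1 − 348/210 ≈ -0.657

-0.657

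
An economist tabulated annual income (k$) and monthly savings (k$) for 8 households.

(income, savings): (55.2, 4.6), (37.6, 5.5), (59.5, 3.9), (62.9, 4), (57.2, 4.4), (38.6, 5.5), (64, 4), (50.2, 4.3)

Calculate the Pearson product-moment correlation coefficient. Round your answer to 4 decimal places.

n = 8, Σx = 425.2, Σy = 36.2, Σx² = 23335.3, Σy² = 166.72, Σxy = 1880.21
nΣxy − ΣxΣy = 15041.68 − 15392.24 = -350.56
nΣx² − (Σx)² = 186682.4 − 180795.04 = 5887.36; nΣy² − (Σy)² = 1333.76 − 1310.44 = 23.32
r = -350.56 / √(5887.36 × 23.32) = -350.56 / 370.5310 ≈ -0.9461

-0.9461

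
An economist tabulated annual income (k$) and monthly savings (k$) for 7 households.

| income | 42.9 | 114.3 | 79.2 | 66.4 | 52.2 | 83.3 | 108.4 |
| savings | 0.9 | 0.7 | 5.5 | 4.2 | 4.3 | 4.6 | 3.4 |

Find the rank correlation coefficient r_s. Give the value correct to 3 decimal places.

Rank income: 1, 7, 4, 3, 2, 5, 6
Rank savings: 2, 1, 7, 4, 5, 6, 3
d = rank(income) − rank(savings): -1, 6, -3, -1, -3, -1, 3; Σd² = 66
ρ = 1 − 6Σd² / [n(n²−1)] = 1 − 6×66 / (7×48) = 1 − 396/336 ≈ -0.179

-0.179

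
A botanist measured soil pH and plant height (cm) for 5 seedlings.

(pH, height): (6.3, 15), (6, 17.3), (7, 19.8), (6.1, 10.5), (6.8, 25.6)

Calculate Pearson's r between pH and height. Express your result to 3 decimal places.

n = 5, Σx = 32.2, Σy = 88.2, Σx² = 208.14, Σy² = 1681.94, Σxy = 575.03
nΣxy − ΣxΣy = 2875.15 − 2840.04 = 35.11
nΣx² − (Σx)² = 1040.7 − 1036.84 = 3.86; nΣy² − (Σy)² = 8409.7 − 7779.24 = 630.46
r = 35.11 / √(3.86 × 630.46) = 35.11 / 49.3313 ≈ 0.712

0.712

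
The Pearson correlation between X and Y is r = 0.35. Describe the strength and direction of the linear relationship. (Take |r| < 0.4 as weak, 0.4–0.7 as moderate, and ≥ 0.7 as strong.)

weak positive

r = 0.35 > 0 so the relationship is positive.
|r| = 0.35, which falls in the weak range.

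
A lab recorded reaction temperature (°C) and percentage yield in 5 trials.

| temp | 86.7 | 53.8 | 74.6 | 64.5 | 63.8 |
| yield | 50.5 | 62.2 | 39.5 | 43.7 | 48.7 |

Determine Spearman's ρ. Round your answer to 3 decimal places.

Rank temp: 5, 1, 4, 3, 2
Rank yield: 4, 5, 1, 2, 3
d = rank(temp) − rank(yield): 1, -4, 3, 1, -1; Σd² = 28
ρ = 1 − 6Σd² / [n(n²−1)] = 1 − 6×28 / (5×24) = 1 − 168/120 ≈ -0.400

-0.400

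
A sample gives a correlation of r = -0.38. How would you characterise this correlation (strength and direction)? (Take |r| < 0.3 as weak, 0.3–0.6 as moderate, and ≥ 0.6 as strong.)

r = -0.38 < 0 so the relationship is negative.
|r| = 0.38, which falls in the moderate range.

moderate negative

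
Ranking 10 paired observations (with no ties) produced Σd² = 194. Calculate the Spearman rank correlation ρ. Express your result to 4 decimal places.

-0.1758

ρ = 1 − 6Σd² / [n(n²−1)] = 1 − 6×194 / (10×99)
  = 1 − 1164/990 = 1 − 1.17576 ≈ -0.1758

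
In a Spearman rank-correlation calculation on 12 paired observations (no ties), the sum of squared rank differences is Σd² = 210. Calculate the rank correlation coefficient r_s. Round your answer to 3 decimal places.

0.266

ρ = 1 − 6Σd² / [n(n²−1)] = 1 − 6×210 / (12×143)
  = 1 − 1260/1716 = 1 − 0.7343 ≈ 0.266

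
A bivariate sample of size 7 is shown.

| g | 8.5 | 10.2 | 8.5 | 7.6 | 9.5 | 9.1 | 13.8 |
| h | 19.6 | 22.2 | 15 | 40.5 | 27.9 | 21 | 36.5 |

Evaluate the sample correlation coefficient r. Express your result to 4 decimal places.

n = 7, Σg = 67.2, Σh = 182.7, Σg² = 669.8, Σh² = 5293.91, Σgh = 1788.19
nΣgh − ΣgΣh = 12517.33 − 12277.44 = 239.89
nΣg² − (Σg)² = 4688.6 − 4515.84 = 172.76; nΣh² − (Σh)² = 37057.37 − 33379.29 = 3678.08
r = 239.89 / √(172.76 × 3678.08) = 239.89 / 797.1356 ≈ 0.3009

0.3009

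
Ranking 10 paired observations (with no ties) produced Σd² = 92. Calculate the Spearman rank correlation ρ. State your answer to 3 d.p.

0.442

ρ = 1 − 6Σd² / [n(n²−1)] = 1 − 6×92 / (10×99)
  = 1 − 552/990 = 1 − 0.5576 ≈ 0.442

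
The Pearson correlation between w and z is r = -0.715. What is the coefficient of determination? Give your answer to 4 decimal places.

r² = (-0.715)² = 0.5112

0.5112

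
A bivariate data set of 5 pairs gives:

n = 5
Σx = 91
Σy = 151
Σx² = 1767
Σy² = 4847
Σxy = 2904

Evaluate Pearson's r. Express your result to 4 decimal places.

0.8740

r = (nΣxy − ΣxΣy) / √[(nΣx² − (Σx)²)(nΣy² − (Σy)²)]
Numerator: 5×2904 − 91×151 = 779
Denominator: √[(8835 − 8281)(24235 − 22801)] = √[554 × 1434] = 891.3114
r = 779 / 891.3114 ≈ 0.8740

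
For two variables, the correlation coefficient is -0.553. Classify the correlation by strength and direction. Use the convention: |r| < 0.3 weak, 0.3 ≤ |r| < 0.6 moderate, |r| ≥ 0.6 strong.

moderate negative

r = -0.553 < 0 so the relationship is negative.
|r| = 0.553, which falls in the moderate range.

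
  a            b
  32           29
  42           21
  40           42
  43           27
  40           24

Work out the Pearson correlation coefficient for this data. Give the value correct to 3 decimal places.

-0.166

n = 5, Σa = 197, Σb = 143, Σa² = 7837, Σb² = 4351, Σab = 5611
nΣab − ΣaΣb = 28055 − 28171 = -116
nΣa² − (Σa)² = 39185 − 38809 = 376; nΣb² − (Σb)² = 21755 − 20449 = 1306
r = -116 / √(376 × 1306) = -116 / 700.7539 ≈ -0.166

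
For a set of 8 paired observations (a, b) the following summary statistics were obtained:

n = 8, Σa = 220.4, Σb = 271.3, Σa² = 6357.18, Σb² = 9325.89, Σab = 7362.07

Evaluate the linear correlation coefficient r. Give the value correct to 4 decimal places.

-0.5935

r = (nΣab − ΣaΣb) / √[(nΣa² − (Σa)²)(nΣb² − (Σb)²)]
Numerator: 8×7362.07 − 220.4×271.3 = -897.96
Denominator: √[(50857.44 − 48576.16)(74607.12 − 73603.69)] = √[2281.28 × 1003.43] = 1512.9788
r = -897.96 / 1512.9788 ≈ -0.5935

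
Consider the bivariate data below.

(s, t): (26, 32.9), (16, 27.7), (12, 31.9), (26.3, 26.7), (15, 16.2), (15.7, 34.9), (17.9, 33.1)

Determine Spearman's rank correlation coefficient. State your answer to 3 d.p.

0.036

Rank s: 6, 4, 1, 7, 2, 3, 5
Rank t: 5, 3, 4, 2, 1, 7, 6
d = rank(s) − rank(t): 1, 1, -3, 5, 1, -4, -1; Σd² = 54
ρ = 1 − 6Σd² / [n(n²−1)] = 1 − 6×54 / (7×48) = 1 − 324/336 ≈ 0.036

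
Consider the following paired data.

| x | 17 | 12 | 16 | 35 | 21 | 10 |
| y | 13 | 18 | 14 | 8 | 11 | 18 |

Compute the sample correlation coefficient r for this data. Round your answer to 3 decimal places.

-0.936

n = 6, Σx = 111, Σy = 82, Σx² = 2455, Σy² = 1198, Σxy = 1352
nΣxy − ΣxΣy = 8112 − 9102 = -990
nΣx² − (Σx)² = 14730 − 12321 = 2409; nΣy² − (Σy)² = 7188 − 6724 = 464
r = -990 / √(2409 × 464) = -990 / 1057.2493 ≈ -0.936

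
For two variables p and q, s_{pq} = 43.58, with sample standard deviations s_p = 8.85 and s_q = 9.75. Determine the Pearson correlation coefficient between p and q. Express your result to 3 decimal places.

r = Cov(p,q) / (s_p · s_q) = 43.58 / (8.85 × 9.75)
  = 43.58 / 86.2875 ≈ 0.505

0.505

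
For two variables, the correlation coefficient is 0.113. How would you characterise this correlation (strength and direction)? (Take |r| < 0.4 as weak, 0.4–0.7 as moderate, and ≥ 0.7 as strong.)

r = 0.113 > 0 so the relationship is positive.
|r| = 0.113, which falls in the weak range.

weak positive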